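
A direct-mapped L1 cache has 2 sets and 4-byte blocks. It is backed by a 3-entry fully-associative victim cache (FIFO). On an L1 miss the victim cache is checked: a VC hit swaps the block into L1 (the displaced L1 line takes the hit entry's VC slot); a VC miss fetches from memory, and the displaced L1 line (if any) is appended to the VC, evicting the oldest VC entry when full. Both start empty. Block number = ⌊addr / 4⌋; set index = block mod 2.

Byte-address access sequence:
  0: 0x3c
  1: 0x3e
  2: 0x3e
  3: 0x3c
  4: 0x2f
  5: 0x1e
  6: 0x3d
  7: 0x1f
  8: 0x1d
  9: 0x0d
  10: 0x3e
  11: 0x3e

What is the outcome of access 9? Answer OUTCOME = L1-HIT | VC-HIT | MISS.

OUTCOME = MISS

#0 0x3c→b15/s1 MISS; vc=[]
#1 0x3e→b15/s1 L1-HIT; vc=[]
#2 0x3e→b15/s1 L1-HIT; vc=[]
#3 0x3c→b15/s1 L1-HIT; vc=[]
#4 0x2f→b11/s1 MISS; vc=[15]
#5 0x1e→b7/s1 MISS; vc=[15,11]
#6 0x3d→b15/s1 VC-HIT; vc=[7,11]
#7 0x1f→b7/s1 VC-HIT; vc=[15,11]
#8 0x1d→b7/s1 L1-HIT; vc=[15,11]
#9 0xd→b3/s1 MISS; vc=[15,11,7]
#10 0x3e→b15/s1 VC-HIT; vc=[3,11,7]
#11 0x3e→b15/s1 L1-HIT; vc=[3,11,7]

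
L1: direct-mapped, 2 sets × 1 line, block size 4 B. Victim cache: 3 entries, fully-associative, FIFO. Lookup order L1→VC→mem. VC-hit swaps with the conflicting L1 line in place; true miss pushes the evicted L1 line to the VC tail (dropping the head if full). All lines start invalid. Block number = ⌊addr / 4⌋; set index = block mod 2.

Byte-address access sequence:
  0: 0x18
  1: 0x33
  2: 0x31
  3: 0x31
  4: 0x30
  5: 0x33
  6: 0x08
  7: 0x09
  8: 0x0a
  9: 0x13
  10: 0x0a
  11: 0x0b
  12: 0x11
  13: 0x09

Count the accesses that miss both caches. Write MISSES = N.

  [0] addr=0x18 blk=6 s=0: MISS | VC []
  [1] addr=0x33 blk=12 s=0: MISS | VC [6]
  [2] addr=0x31 blk=12 s=0: L1-HIT | VC [6]
  [3] addr=0x31 blk=12 s=0: L1-HIT | VC [6]
  [4] addr=0x30 blk=12 s=0: L1-HIT | VC [6]
  [5] addr=0x33 blk=12 s=0: L1-HIT | VC [6]
  [6] addr=0x8 blk=2 s=0: MISS | VC [6, 12]
  [7] addr=0x9 blk=2 s=0: L1-HIT | VC [6, 12]
  [8] addr=0xa blk=2 s=0: L1-HIT | VC [6, 12]
  [9] addr=0x13 blk=4 s=0: MISS | VC [6, 12, 2]
  [10] addr=0xa blk=2 s=0: VC-HIT | VC [6, 12, 4]
  [11] addr=0xb blk=2 s=0: L1-HIT | VC [6, 12, 4]
  [12] addr=0x11 blk=4 s=0: VC-HIT | VC [6, 12, 2]
  [13] addr=0x9 blk=2 s=0: VC-HIT | VC [6, 12, 4]

MISSES = 4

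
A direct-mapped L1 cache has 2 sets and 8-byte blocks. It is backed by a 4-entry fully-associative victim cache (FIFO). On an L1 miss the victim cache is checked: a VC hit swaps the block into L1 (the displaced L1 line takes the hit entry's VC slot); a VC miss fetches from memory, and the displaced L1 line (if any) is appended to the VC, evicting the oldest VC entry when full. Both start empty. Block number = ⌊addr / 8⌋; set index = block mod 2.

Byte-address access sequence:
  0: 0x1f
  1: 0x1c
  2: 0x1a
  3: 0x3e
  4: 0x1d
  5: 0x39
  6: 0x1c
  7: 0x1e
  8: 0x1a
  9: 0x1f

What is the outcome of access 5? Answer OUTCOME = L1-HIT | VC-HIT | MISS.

  [0] addr=0x1f blk=3 s=1: MISS | VC []
  [1] addr=0x1c blk=3 s=1: L1-HIT | VC []
  [2] addr=0x1a blk=3 s=1: L1-HIT | VC []
  [3] addr=0x3e blk=7 s=1: MISS | VC [3]
  [4] addr=0x1d blk=3 s=1: VC-HIT | VC [7]
  [5] addr=0x39 blk=7 s=1: VC-HIT | VC [3]
  [6] addr=0x1c blk=3 s=1: VC-HIT | VC [7]
  [7] addr=0x1e blk=3 s=1: L1-HIT | VC [7]
  [8] addr=0x1a blk=3 s=1: L1-HIT | VC [7]
  [9] addr=0x1f blk=3 s=1: L1-HIT | VC [7]

OUTCOME = VC-HIT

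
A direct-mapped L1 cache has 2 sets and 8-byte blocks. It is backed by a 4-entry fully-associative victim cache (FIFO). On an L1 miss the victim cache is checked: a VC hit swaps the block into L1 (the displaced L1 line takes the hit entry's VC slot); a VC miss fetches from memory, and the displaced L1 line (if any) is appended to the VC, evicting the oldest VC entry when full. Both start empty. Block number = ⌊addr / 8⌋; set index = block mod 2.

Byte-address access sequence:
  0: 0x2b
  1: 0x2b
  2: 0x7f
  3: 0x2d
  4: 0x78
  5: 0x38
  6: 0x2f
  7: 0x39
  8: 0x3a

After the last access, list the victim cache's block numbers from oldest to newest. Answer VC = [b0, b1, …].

VC = [5, 15]

0: 0x2b (blk 5, set 1) → MISS  vc=[]
1: 0x2b (blk 5, set 1) → L1-HIT  vc=[]
2: 0x7f (blk 15, set 1) → MISS  vc=[5]
3: 0x2d (blk 5, set 1) → VC-HIT  vc=[15]
4: 0x78 (blk 15, set 1) → VC-HIT  vc=[5]
5: 0x38 (blk 7, set 1) → MISS  vc=[5, 15]
6: 0x2f (blk 5, set 1) → VC-HIT  vc=[7, 15]
7: 0x39 (blk 7, set 1) → VC-HIT  vc=[5, 15]
8: 0x3a (blk 7, set 1) → L1-HIT  vc=[5, 15]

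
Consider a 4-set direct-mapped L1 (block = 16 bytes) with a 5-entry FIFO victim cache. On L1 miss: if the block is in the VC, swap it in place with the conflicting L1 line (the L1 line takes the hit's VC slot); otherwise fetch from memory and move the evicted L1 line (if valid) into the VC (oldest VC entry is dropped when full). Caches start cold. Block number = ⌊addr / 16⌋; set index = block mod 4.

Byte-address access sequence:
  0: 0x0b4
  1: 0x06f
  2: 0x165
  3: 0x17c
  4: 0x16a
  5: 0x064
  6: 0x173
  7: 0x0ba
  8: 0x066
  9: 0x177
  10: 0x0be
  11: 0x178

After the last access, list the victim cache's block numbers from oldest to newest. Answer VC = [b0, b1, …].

VC = [22, 11]

  [0] addr=0xb4 blk=11 s=3: MISS | VC []
  [1] addr=0x6f blk=6 s=2: MISS | VC []
  [2] addr=0x165 blk=22 s=2: MISS | VC [6]
  [3] addr=0x17c blk=23 s=3: MISS | VC [6, 11]
  [4] addr=0x16a blk=22 s=2: L1-HIT | VC [6, 11]
  [5] addr=0x64 blk=6 s=2: VC-HIT | VC [22, 11]
  [6] addr=0x173 blk=23 s=3: L1-HIT | VC [22, 11]
  [7] addr=0xba blk=11 s=3: VC-HIT | VC [22, 23]
  [8] addr=0x66 blk=6 s=2: L1-HIT | VC [22, 23]
  [9] addr=0x177 blk=23 s=3: VC-HIT | VC [22, 11]
  [10] addr=0xbe blk=11 s=3: VC-HIT | VC [22, 23]
  [11] addr=0x178 blk=23 s=3: VC-HIT | VC [22, 11]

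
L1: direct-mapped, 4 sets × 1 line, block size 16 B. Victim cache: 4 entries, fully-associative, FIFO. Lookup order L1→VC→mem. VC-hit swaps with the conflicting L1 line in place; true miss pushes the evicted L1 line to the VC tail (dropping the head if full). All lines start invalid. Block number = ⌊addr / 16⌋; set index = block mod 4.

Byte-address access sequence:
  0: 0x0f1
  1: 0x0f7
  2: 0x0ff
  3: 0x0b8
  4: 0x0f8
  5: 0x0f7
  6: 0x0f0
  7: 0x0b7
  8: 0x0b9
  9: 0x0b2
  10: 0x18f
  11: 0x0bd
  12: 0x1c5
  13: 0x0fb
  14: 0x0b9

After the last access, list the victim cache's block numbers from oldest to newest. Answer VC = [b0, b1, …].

VC = [15, 24]

#0 0xf1→b15/s3 MISS; vc=[]
#1 0xf7→b15/s3 L1-HIT; vc=[]
#2 0xff→b15/s3 L1-HIT; vc=[]
#3 0xb8→b11/s3 MISS; vc=[15]
#4 0xf8→b15/s3 VC-HIT; vc=[11]
#5 0xf7→b15/s3 L1-HIT; vc=[11]
#6 0xf0→b15/s3 L1-HIT; vc=[11]
#7 0xb7→b11/s3 VC-HIT; vc=[15]
#8 0xb9→b11/s3 L1-HIT; vc=[15]
#9 0xb2→b11/s3 L1-HIT; vc=[15]
#10 0x18f→b24/s0 MISS; vc=[15]
#11 0xbd→b11/s3 L1-HIT; vc=[15]
#12 0x1c5→b28/s0 MISS; vc=[15,24]
#13 0xfb→b15/s3 VC-HIT; vc=[11,24]
#14 0xb9→b11/s3 VC-HIT; vc=[15,24]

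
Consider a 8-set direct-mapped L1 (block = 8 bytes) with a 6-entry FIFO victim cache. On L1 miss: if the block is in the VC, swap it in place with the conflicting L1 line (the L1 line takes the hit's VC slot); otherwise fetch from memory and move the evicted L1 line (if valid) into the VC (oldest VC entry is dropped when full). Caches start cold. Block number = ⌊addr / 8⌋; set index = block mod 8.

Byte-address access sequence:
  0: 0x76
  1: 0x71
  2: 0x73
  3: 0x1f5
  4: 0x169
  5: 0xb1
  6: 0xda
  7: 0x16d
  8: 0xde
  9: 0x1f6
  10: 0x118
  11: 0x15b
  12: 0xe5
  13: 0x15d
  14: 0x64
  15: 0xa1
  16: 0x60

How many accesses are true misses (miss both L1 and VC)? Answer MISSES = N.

MISSES = 10

#0 0x76→b14/s6 MISS; vc=[]
#1 0x71→b14/s6 L1-HIT; vc=[]
#2 0x73→b14/s6 L1-HIT; vc=[]
#3 0x1f5→b62/s6 MISS; vc=[14]
#4 0x169→b45/s5 MISS; vc=[14]
#5 0xb1→b22/s6 MISS; vc=[14,62]
#6 0xda→b27/s3 MISS; vc=[14,62]
#7 0x16d→b45/s5 L1-HIT; vc=[14,62]
#8 0xde→b27/s3 L1-HIT; vc=[14,62]
#9 0x1f6→b62/s6 VC-HIT; vc=[14,22]
#10 0x118→b35/s3 MISS; vc=[14,22,27]
#11 0x15b→b43/s3 MISS; vc=[14,22,27,35]
#12 0xe5→b28/s4 MISS; vc=[14,22,27,35]
#13 0x15d→b43/s3 L1-HIT; vc=[14,22,27,35]
#14 0x64→b12/s4 MISS; vc=[14,22,27,35,28]
#15 0xa1→b20/s4 MISS; vc=[14,22,27,35,28,12]
#16 0x60→b12/s4 VC-HIT; vc=[14,22,27,35,28,20]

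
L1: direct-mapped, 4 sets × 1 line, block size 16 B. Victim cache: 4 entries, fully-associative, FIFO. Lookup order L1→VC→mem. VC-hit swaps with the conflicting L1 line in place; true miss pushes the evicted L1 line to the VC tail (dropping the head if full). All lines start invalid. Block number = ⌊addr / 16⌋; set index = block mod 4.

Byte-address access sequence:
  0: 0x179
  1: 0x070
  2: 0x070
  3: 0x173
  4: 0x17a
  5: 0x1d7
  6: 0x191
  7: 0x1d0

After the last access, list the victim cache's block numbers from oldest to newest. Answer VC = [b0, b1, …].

  [0] addr=0x179 blk=23 s=3: MISS | VC []
  [1] addr=0x70 blk=7 s=3: MISS | VC [23]
  [2] addr=0x70 blk=7 s=3: L1-HIT | VC [23]
  [3] addr=0x173 blk=23 s=3: VC-HIT | VC [7]
  [4] addr=0x17a blk=23 s=3: L1-HIT | VC [7]
  [5] addr=0x1d7 blk=29 s=1: MISS | VC [7]
  [6] addr=0x191 blk=25 s=1: MISS | VC [7, 29]
  [7] addr=0x1d0 blk=29 s=1: VC-HIT | VC [7, 25]

VC = [7, 25]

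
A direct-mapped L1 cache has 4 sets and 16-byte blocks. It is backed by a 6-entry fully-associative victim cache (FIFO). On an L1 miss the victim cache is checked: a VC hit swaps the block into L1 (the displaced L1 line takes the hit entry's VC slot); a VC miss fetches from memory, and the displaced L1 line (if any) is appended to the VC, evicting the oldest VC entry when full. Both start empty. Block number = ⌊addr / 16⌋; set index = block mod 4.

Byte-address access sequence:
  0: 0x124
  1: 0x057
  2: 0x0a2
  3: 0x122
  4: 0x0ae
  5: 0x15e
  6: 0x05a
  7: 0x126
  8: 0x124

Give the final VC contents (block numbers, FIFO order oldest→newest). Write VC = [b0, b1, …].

0: 0x124 (blk 18, set 2) → MISS  vc=[]
1: 0x57 (blk 5, set 1) → MISS  vc=[]
2: 0xa2 (blk 10, set 2) → MISS  vc=[18]
3: 0x122 (blk 18, set 2) → VC-HIT  vc=[10]
4: 0xae (blk 10, set 2) → VC-HIT  vc=[18]
5: 0x15e (blk 21, set 1) → MISS  vc=[18, 5]
6: 0x5a (blk 5, set 1) → VC-HIT  vc=[18, 21]
7: 0x126 (blk 18, set 2) → VC-HIT  vc=[10, 21]
8: 0x124 (blk 18, set 2) → L1-HIT  vc=[10, 21]

VC = [10, 21]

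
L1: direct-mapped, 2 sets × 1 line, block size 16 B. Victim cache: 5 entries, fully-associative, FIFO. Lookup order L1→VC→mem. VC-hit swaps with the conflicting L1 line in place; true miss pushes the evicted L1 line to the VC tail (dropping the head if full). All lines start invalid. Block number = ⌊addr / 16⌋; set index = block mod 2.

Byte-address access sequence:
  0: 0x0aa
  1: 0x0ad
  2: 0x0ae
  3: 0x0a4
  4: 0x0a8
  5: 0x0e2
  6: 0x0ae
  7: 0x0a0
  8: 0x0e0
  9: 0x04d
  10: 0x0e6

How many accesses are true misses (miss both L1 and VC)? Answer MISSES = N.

MISSES = 3

0: 0xaa (blk 10, set 0) → MISS  vc=[]
1: 0xad (blk 10, set 0) → L1-HIT  vc=[]
2: 0xae (blk 10, set 0) → L1-HIT  vc=[]
3: 0xa4 (blk 10, set 0) → L1-HIT  vc=[]
4: 0xa8 (blk 10, set 0) → L1-HIT  vc=[]
5: 0xe2 (blk 14, set 0) → MISS  vc=[10]
6: 0xae (blk 10, set 0) → VC-HIT  vc=[14]
7: 0xa0 (blk 10, set 0) → L1-HIT  vc=[14]
8: 0xe0 (blk 14, set 0) → VC-HIT  vc=[10]
9: 0x4d (blk 4, set 0) → MISS  vc=[10, 14]
10: 0xe6 (blk 14, set 0) → VC-HIT  vc=[10, 4]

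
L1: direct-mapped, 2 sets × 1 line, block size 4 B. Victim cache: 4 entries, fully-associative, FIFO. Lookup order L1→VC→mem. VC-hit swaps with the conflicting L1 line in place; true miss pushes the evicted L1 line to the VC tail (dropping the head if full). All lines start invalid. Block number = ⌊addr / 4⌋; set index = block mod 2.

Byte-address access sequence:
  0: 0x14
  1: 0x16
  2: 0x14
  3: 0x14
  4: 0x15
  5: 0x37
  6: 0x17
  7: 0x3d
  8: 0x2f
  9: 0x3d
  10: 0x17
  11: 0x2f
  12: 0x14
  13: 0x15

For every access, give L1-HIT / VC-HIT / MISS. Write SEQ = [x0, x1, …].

SEQ = [MISS, L1-HIT, L1-HIT, L1-HIT, L1-HIT, MISS, VC-HIT, MISS, MISS, VC-HIT, VC-HIT, VC-HIT, VC-HIT, L1-HIT]

0: 0x14 (blk 5, set 1) → MISS  vc=[]
1: 0x16 (blk 5, set 1) → L1-HIT  vc=[]
2: 0x14 (blk 5, set 1) → L1-HIT  vc=[]
3: 0x14 (blk 5, set 1) → L1-HIT  vc=[]
4: 0x15 (blk 5, set 1) → L1-HIT  vc=[]
5: 0x37 (blk 13, set 1) → MISS  vc=[5]
6: 0x17 (blk 5, set 1) → VC-HIT  vc=[13]
7: 0x3d (blk 15, set 1) → MISS  vc=[13, 5]
8: 0x2f (blk 11, set 1) → MISS  vc=[13, 5, 15]
9: 0x3d (blk 15, set 1) → VC-HIT  vc=[13, 5, 11]
10: 0x17 (blk 5, set 1) → VC-HIT  vc=[13, 15, 11]
11: 0x2f (blk 11, set 1) → VC-HIT  vc=[13, 15, 5]
12: 0x14 (blk 5, set 1) → VC-HIT  vc=[13, 15, 11]
13: 0x15 (blk 5, set 1) → L1-HIT  vc=[13, 15, 11]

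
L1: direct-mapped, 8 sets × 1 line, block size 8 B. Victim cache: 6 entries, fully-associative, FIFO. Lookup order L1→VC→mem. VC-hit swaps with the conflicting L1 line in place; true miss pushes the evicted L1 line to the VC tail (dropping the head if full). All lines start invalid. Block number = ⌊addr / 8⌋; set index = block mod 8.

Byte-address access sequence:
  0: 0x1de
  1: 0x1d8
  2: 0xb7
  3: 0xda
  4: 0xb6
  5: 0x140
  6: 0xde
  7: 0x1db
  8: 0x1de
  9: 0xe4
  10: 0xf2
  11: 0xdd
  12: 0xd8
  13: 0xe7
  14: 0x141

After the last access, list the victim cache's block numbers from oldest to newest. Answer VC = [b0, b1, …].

VC = [59, 22]

#0 0x1de→b59/s3 MISS; vc=[]
#1 0x1d8→b59/s3 L1-HIT; vc=[]
#2 0xb7→b22/s6 MISS; vc=[]
#3 0xda→b27/s3 MISS; vc=[59]
#4 0xb6→b22/s6 L1-HIT; vc=[59]
#5 0x140→b40/s0 MISS; vc=[59]
#6 0xde→b27/s3 L1-HIT; vc=[59]
#7 0x1db→b59/s3 VC-HIT; vc=[27]
#8 0x1de→b59/s3 L1-HIT; vc=[27]
#9 0xe4→b28/s4 MISS; vc=[27]
#10 0xf2→b30/s6 MISS; vc=[27,22]
#11 0xdd→b27/s3 VC-HIT; vc=[59,22]
#12 0xd8→b27/s3 L1-HIT; vc=[59,22]
#13 0xe7→b28/s4 L1-HIT; vc=[59,22]
#14 0x141→b40/s0 L1-HIT; vc=[59,22]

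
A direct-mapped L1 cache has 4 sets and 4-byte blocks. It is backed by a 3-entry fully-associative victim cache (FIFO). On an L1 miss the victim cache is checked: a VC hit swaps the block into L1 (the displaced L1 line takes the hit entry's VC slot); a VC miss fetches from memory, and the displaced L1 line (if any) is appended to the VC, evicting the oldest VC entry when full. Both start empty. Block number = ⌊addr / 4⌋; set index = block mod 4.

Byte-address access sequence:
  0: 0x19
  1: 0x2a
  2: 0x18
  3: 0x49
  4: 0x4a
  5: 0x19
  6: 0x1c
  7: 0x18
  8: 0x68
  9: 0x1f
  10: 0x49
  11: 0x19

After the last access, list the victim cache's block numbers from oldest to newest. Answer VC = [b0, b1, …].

#0 0x19→b6/s2 MISS; vc=[]
#1 0x2a→b10/s2 MISS; vc=[6]
#2 0x18→b6/s2 VC-HIT; vc=[10]
#3 0x49→b18/s2 MISS; vc=[10,6]
#4 0x4a→b18/s2 L1-HIT; vc=[10,6]
#5 0x19→b6/s2 VC-HIT; vc=[10,18]
#6 0x1c→b7/s3 MISS; vc=[10,18]
#7 0x18→b6/s2 L1-HIT; vc=[10,18]
#8 0x68→b26/s2 MISS; vc=[10,18,6]
#9 0x1f→b7/s3 L1-HIT; vc=[10,18,6]
#10 0x49→b18/s2 VC-HIT; vc=[10,26,6]
#11 0x19→b6/s2 VC-HIT; vc=[10,26,18]

VC = [10, 26, 18]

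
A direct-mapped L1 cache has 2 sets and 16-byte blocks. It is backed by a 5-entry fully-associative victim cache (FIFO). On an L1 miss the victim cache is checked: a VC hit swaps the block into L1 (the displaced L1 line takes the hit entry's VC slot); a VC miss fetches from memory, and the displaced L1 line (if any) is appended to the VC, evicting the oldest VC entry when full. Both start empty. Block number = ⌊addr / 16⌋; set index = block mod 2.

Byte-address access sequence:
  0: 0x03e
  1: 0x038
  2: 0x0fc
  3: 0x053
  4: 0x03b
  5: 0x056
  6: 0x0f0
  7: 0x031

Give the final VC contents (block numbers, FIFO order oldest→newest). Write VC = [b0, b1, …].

VC = [15, 5]

  [0] addr=0x3e blk=3 s=1: MISS | VC []
  [1] addr=0x38 blk=3 s=1: L1-HIT | VC []
  [2] addr=0xfc blk=15 s=1: MISS | VC [3]
  [3] addr=0x53 blk=5 s=1: MISS | VC [3, 15]
  [4] addr=0x3b blk=3 s=1: VC-HIT | VC [5, 15]
  [5] addr=0x56 blk=5 s=1: VC-HIT | VC [3, 15]
  [6] addr=0xf0 blk=15 s=1: VC-HIT | VC [3, 5]
  [7] addr=0x31 blk=3 s=1: VC-HIT | VC [15, 5]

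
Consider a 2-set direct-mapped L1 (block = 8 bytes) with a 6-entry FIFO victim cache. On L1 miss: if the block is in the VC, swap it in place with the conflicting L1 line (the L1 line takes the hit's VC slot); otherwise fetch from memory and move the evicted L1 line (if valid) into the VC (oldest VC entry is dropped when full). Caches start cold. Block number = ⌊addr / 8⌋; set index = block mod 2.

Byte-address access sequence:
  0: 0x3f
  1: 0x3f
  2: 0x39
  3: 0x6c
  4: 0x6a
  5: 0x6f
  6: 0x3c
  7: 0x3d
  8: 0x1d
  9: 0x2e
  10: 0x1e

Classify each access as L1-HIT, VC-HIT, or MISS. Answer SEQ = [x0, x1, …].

SEQ = [MISS, L1-HIT, L1-HIT, MISS, L1-HIT, L1-HIT, VC-HIT, L1-HIT, MISS, MISS, VC-HIT]

0: 0x3f (blk 7, set 1) → MISS  vc=[]
1: 0x3f (blk 7, set 1) → L1-HIT  vc=[]
2: 0x39 (blk 7, set 1) → L1-HIT  vc=[]
3: 0x6c (blk 13, set 1) → MISS  vc=[7]
4: 0x6a (blk 13, set 1) → L1-HIT  vc=[7]
5: 0x6f (blk 13, set 1) → L1-HIT  vc=[7]
6: 0x3c (blk 7, set 1) → VC-HIT  vc=[13]
7: 0x3d (blk 7, set 1) → L1-HIT  vc=[13]
8: 0x1d (blk 3, set 1) → MISS  vc=[13, 7]
9: 0x2e (blk 5, set 1) → MISS  vc=[13, 7, 3]
10: 0x1e (blk 3, set 1) → VC-HIT  vc=[13, 7, 5]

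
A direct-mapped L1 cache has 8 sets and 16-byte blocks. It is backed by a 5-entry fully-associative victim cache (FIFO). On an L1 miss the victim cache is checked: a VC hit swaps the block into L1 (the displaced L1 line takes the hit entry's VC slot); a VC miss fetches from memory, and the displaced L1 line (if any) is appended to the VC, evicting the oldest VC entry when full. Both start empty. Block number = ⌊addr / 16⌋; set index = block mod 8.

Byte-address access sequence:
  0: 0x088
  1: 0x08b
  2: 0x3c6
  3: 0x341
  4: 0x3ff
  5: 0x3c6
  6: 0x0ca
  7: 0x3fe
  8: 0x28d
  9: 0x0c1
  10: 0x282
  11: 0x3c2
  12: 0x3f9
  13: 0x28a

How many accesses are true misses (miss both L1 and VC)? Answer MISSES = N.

MISSES = 6

#0 0x88→b8/s0 MISS; vc=[]
#1 0x8b→b8/s0 L1-HIT; vc=[]
#2 0x3c6→b60/s4 MISS; vc=[]
#3 0x341→b52/s4 MISS; vc=[60]
#4 0x3ff→b63/s7 MISS; vc=[60]
#5 0x3c6→b60/s4 VC-HIT; vc=[52]
#6 0xca→b12/s4 MISS; vc=[52,60]
#7 0x3fe→b63/s7 L1-HIT; vc=[52,60]
#8 0x28d→b40/s0 MISS; vc=[52,60,8]
#9 0xc1→b12/s4 L1-HIT; vc=[52,60,8]
#10 0x282→b40/s0 L1-HIT; vc=[52,60,8]
#11 0x3c2→b60/s4 VC-HIT; vc=[52,12,8]
#12 0x3f9→b63/s7 L1-HIT; vc=[52,12,8]
#13 0x28a→b40/s0 L1-HIT; vc=[52,12,8]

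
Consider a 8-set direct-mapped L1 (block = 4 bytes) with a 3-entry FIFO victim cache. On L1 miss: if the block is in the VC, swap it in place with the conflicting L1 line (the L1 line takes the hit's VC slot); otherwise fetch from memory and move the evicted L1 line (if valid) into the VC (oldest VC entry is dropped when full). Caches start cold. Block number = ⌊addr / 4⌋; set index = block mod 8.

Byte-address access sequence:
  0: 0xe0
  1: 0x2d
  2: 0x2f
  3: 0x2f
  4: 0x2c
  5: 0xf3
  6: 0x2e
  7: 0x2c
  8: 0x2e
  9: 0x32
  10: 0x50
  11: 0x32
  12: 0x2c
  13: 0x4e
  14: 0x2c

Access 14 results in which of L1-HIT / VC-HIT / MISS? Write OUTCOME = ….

OUTCOME = VC-HIT

#0 0xe0→b56/s0 MISS; vc=[]
#1 0x2d→b11/s3 MISS; vc=[]
#2 0x2f→b11/s3 L1-HIT; vc=[]
#3 0x2f→b11/s3 L1-HIT; vc=[]
#4 0x2c→b11/s3 L1-HIT; vc=[]
#5 0xf3→b60/s4 MISS; vc=[]
#6 0x2e→b11/s3 L1-HIT; vc=[]
#7 0x2c→b11/s3 L1-HIT; vc=[]
#8 0x2e→b11/s3 L1-HIT; vc=[]
#9 0x32→b12/s4 MISS; vc=[60]
#10 0x50→b20/s4 MISS; vc=[60,12]
#11 0x32→b12/s4 VC-HIT; vc=[60,20]
#12 0x2c→b11/s3 L1-HIT; vc=[60,20]
#13 0x4e→b19/s3 MISS; vc=[60,20,11]
#14 0x2c→b11/s3 VC-HIT; vc=[60,20,19]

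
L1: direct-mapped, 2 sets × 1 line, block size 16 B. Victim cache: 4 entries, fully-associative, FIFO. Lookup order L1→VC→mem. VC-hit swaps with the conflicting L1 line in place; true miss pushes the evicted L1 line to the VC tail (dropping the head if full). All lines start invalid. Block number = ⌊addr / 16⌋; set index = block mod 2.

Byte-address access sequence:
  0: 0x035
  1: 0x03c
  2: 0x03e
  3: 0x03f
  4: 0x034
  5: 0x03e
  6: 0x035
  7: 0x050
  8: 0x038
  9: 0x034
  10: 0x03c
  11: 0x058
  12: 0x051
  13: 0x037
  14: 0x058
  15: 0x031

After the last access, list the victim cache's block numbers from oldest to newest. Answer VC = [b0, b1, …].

  [0] addr=0x35 blk=3 s=1: MISS | VC []
  [1] addr=0x3c blk=3 s=1: L1-HIT | VC []
  [2] addr=0x3e blk=3 s=1: L1-HIT | VC []
  [3] addr=0x3f blk=3 s=1: L1-HIT | VC []
  [4] addr=0x34 blk=3 s=1: L1-HIT | VC []
  [5] addr=0x3e blk=3 s=1: L1-HIT | VC []
  [6] addr=0x35 blk=3 s=1: L1-HIT | VC []
  [7] addr=0x50 blk=5 s=1: MISS | VC [3]
  [8] addr=0x38 blk=3 s=1: VC-HIT | VC [5]
  [9] addr=0x34 blk=3 s=1: L1-HIT | VC [5]
  [10] addr=0x3c blk=3 s=1: L1-HIT | VC [5]
  [11] addr=0x58 blk=5 s=1: VC-HIT | VC [3]
  [12] addr=0x51 blk=5 s=1: L1-HIT | VC [3]
  [13] addr=0x37 blk=3 s=1: VC-HIT | VC [5]
  [14] addr=0x58 blk=5 s=1: VC-HIT | VC [3]
  [15] addr=0x31 blk=3 s=1: VC-HIT | VC [5]

VC = [5]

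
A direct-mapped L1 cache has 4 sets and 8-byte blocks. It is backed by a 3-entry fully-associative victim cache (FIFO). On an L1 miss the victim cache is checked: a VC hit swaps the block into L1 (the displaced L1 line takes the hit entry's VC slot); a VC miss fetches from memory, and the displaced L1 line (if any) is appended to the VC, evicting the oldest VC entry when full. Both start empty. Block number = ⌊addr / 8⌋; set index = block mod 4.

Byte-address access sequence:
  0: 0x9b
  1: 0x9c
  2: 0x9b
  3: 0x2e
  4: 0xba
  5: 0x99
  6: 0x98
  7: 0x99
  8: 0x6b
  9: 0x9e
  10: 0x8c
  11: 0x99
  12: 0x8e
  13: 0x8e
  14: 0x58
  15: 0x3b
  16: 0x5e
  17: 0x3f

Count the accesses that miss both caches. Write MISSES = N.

MISSES = 7

0: 0x9b (blk 19, set 3) → MISS  vc=[]
1: 0x9c (blk 19, set 3) → L1-HIT  vc=[]
2: 0x9b (blk 19, set 3) → L1-HIT  vc=[]
3: 0x2e (blk 5, set 1) → MISS  vc=[]
4: 0xba (blk 23, set 3) → MISS  vc=[19]
5: 0x99 (blk 19, set 3) → VC-HIT  vc=[23]
6: 0x98 (blk 19, set 3) → L1-HIT  vc=[23]
7: 0x99 (blk 19, set 3) → L1-HIT  vc=[23]
8: 0x6b (blk 13, set 1) → MISS  vc=[23, 5]
9: 0x9e (blk 19, set 3) → L1-HIT  vc=[23, 5]
10: 0x8c (blk 17, set 1) → MISS  vc=[23, 5, 13]
11: 0x99 (blk 19, set 3) → L1-HIT  vc=[23, 5, 13]
12: 0x8e (blk 17, set 1) → L1-HIT  vc=[23, 5, 13]
13: 0x8e (blk 17, set 1) → L1-HIT  vc=[23, 5, 13]
14: 0x58 (blk 11, set 3) → MISS  vc=[5, 13, 19]
15: 0x3b (blk 7, set 3) → MISS  vc=[13, 19, 11]
16: 0x5e (blk 11, set 3) → VC-HIT  vc=[13, 19, 7]
17: 0x3f (blk 7, set 3) → VC-HIT  vc=[13, 19, 11]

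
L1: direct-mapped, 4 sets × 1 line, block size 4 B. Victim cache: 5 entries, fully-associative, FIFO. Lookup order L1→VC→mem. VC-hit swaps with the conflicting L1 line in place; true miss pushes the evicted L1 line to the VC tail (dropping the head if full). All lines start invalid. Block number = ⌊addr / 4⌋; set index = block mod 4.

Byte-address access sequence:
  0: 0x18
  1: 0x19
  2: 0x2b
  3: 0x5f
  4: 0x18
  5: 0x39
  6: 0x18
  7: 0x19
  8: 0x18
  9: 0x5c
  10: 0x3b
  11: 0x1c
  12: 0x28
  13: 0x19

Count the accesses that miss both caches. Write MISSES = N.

MISSES = 5

#0 0x18→b6/s2 MISS; vc=[]
#1 0x19→b6/s2 L1-HIT; vc=[]
#2 0x2b→b10/s2 MISS; vc=[6]
#3 0x5f→b23/s3 MISS; vc=[6]
#4 0x18→b6/s2 VC-HIT; vc=[10]
#5 0x39→b14/s2 MISS; vc=[10,6]
#6 0x18→b6/s2 VC-HIT; vc=[10,14]
#7 0x19→b6/s2 L1-HIT; vc=[10,14]
#8 0x18→b6/s2 L1-HIT; vc=[10,14]
#9 0x5c→b23/s3 L1-HIT; vc=[10,14]
#10 0x3b→b14/s2 VC-HIT; vc=[10,6]
#11 0x1c→b7/s3 MISS; vc=[10,6,23]
#12 0x28→b10/s2 VC-HIT; vc=[14,6,23]
#13 0x19→b6/s2 VC-HIT; vc=[14,10,23]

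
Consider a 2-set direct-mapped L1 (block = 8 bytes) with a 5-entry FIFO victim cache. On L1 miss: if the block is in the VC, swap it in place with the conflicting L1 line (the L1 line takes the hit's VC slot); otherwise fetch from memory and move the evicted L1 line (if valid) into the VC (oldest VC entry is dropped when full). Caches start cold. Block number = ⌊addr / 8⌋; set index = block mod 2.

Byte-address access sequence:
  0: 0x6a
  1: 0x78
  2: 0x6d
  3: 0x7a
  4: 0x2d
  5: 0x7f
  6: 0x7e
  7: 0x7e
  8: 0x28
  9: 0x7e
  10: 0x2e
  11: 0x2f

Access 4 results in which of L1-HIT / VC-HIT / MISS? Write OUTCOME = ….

OUTCOME = MISS

0: 0x6a (blk 13, set 1) → MISS  vc=[]
1: 0x78 (blk 15, set 1) → MISS  vc=[13]
2: 0x6d (blk 13, set 1) → VC-HIT  vc=[15]
3: 0x7a (blk 15, set 1) → VC-HIT  vc=[13]
4: 0x2d (blk 5, set 1) → MISS  vc=[13, 15]
5: 0x7f (blk 15, set 1) → VC-HIT  vc=[13, 5]
6: 0x7e (blk 15, set 1) → L1-HIT  vc=[13, 5]
7: 0x7e (blk 15, set 1) → L1-HIT  vc=[13, 5]
8: 0x28 (blk 5, set 1) → VC-HIT  vc=[13, 15]
9: 0x7e (blk 15, set 1) → VC-HIT  vc=[13, 5]
10: 0x2e (blk 5, set 1) → VC-HIT  vc=[13, 15]
11: 0x2f (blk 5, set 1) → L1-HIT  vc=[13, 15]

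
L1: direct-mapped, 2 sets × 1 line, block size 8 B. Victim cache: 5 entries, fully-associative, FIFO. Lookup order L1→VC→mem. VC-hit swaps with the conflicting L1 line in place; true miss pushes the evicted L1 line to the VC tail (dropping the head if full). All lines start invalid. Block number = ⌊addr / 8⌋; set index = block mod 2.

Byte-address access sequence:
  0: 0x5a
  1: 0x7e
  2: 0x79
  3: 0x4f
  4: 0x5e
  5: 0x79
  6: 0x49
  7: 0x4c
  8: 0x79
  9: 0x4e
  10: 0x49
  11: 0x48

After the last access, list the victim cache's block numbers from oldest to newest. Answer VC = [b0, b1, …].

VC = [15, 11]

#0 0x5a→b11/s1 MISS; vc=[]
#1 0x7e→b15/s1 MISS; vc=[11]
#2 0x79→b15/s1 L1-HIT; vc=[11]
#3 0x4f→b9/s1 MISS; vc=[11,15]
#4 0x5e→b11/s1 VC-HIT; vc=[9,15]
#5 0x79→b15/s1 VC-HIT; vc=[9,11]
#6 0x49→b9/s1 VC-HIT; vc=[15,11]
#7 0x4c→b9/s1 L1-HIT; vc=[15,11]
#8 0x79→b15/s1 VC-HIT; vc=[9,11]
#9 0x4e→b9/s1 VC-HIT; vc=[15,11]
#10 0x49→b9/s1 L1-HIT; vc=[15,11]
#11 0x48→b9/s1 L1-HIT; vc=[15,11]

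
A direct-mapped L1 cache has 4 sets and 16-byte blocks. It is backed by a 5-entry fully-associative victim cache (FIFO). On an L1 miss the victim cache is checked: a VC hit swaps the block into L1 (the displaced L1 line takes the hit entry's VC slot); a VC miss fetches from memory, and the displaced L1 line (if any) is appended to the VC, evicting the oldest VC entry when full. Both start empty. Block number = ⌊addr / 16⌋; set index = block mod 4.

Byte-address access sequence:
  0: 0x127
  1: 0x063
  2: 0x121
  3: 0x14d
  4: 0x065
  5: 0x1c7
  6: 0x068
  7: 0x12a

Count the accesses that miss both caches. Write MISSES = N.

MISSES = 4

#0 0x127→b18/s2 MISS; vc=[]
#1 0x63→b6/s2 MISS; vc=[18]
#2 0x121→b18/s2 VC-HIT; vc=[6]
#3 0x14d→b20/s0 MISS; vc=[6]
#4 0x65→b6/s2 VC-HIT; vc=[18]
#5 0x1c7→b28/s0 MISS; vc=[18,20]
#6 0x68→b6/s2 L1-HIT; vc=[18,20]
#7 0x12a→b18/s2 VC-HIT; vc=[6,20]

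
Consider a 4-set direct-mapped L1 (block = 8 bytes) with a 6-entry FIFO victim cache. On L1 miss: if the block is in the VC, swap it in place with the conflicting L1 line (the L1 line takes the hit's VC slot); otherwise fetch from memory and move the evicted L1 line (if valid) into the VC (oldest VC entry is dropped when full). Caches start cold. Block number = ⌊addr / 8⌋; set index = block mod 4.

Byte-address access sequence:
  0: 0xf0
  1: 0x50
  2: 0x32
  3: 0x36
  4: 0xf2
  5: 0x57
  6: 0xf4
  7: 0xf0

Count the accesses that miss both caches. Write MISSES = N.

MISSES = 3

#0 0xf0→b30/s2 MISS; vc=[]
#1 0x50→b10/s2 MISS; vc=[30]
#2 0x32→b6/s2 MISS; vc=[30,10]
#3 0x36→b6/s2 L1-HIT; vc=[30,10]
#4 0xf2→b30/s2 VC-HIT; vc=[6,10]
#5 0x57→b10/s2 VC-HIT; vc=[6,30]
#6 0xf4→b30/s2 VC-HIT; vc=[6,10]
#7 0xf0→b30/s2 L1-HIT; vc=[6,10]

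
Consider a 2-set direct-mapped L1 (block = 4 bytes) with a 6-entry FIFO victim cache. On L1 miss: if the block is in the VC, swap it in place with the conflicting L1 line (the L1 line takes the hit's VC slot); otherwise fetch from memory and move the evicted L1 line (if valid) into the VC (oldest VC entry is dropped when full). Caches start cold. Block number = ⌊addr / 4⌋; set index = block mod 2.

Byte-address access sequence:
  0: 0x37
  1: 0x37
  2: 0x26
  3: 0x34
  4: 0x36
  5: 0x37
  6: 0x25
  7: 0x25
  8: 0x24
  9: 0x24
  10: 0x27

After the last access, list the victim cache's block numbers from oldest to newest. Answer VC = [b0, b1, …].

VC = [13]

0: 0x37 (blk 13, set 1) → MISS  vc=[]
1: 0x37 (blk 13, set 1) → L1-HIT  vc=[]
2: 0x26 (blk 9, set 1) → MISS  vc=[13]
3: 0x34 (blk 13, set 1) → VC-HIT  vc=[9]
4: 0x36 (blk 13, set 1) → L1-HIT  vc=[9]
5: 0x37 (blk 13, set 1) → L1-HIT  vc=[9]
6: 0x25 (blk 9, set 1) → VC-HIT  vc=[13]
7: 0x25 (blk 9, set 1) → L1-HIT  vc=[13]
8: 0x24 (blk 9, set 1) → L1-HIT  vc=[13]
9: 0x24 (blk 9, set 1) → L1-HIT  vc=[13]
10: 0x27 (blk 9, set 1) → L1-HIT  vc=[13]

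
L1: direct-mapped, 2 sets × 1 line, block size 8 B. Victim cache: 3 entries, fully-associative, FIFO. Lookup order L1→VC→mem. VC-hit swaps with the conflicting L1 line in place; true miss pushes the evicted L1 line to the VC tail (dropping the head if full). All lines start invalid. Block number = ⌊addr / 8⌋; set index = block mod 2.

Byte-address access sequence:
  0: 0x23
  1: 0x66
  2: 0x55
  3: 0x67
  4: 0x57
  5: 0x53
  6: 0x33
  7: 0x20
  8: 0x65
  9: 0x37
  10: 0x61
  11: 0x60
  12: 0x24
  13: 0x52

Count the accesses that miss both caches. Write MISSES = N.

MISSES = 4

#0 0x23→b4/s0 MISS; vc=[]
#1 0x66→b12/s0 MISS; vc=[4]
#2 0x55→b10/s0 MISS; vc=[4,12]
#3 0x67→b12/s0 VC-HIT; vc=[4,10]
#4 0x57→b10/s0 VC-HIT; vc=[4,12]
#5 0x53→b10/s0 L1-HIT; vc=[4,12]
#6 0x33→b6/s0 MISS; vc=[4,12,10]
#7 0x20→b4/s0 VC-HIT; vc=[6,12,10]
#8 0x65→b12/s0 VC-HIT; vc=[6,4,10]
#9 0x37→b6/s0 VC-HIT; vc=[12,4,10]
#10 0x61→b12/s0 VC-HIT; vc=[6,4,10]
#11 0x60→b12/s0 L1-HIT; vc=[6,4,10]
#12 0x24→b4/s0 VC-HIT; vc=[6,12,10]
#13 0x52→b10/s0 VC-HIT; vc=[6,12,4]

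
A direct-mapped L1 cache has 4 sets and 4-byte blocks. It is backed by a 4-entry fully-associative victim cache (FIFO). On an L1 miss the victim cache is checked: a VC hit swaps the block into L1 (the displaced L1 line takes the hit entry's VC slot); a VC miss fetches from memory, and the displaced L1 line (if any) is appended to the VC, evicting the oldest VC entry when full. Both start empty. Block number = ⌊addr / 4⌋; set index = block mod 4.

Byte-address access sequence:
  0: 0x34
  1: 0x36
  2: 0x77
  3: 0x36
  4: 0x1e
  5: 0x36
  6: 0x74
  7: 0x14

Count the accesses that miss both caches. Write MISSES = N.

MISSES = 4

0: 0x34 (blk 13, set 1) → MISS  vc=[]
1: 0x36 (blk 13, set 1) → L1-HIT  vc=[]
2: 0x77 (blk 29, set 1) → MISS  vc=[13]
3: 0x36 (blk 13, set 1) → VC-HIT  vc=[29]
4: 0x1e (blk 7, set 3) → MISS  vc=[29]
5: 0x36 (blk 13, set 1) → L1-HIT  vc=[29]
6: 0x74 (blk 29, set 1) → VC-HIT  vc=[13]
7: 0x14 (blk 5, set 1) → MISS  vc=[13, 29]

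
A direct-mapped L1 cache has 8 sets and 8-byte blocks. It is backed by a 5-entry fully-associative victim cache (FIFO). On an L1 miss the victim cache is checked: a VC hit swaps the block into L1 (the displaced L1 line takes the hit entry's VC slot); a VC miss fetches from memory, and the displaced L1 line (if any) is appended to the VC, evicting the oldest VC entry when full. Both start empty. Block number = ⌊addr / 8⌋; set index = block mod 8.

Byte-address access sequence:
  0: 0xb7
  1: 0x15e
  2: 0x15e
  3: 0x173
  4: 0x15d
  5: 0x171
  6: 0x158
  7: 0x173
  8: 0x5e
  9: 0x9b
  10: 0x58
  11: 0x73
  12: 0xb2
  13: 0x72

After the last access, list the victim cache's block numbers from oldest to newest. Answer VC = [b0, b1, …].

  [0] addr=0xb7 blk=22 s=6: MISS | VC []
  [1] addr=0x15e blk=43 s=3: MISS | VC []
  [2] addr=0x15e blk=43 s=3: L1-HIT | VC []
  [3] addr=0x173 blk=46 s=6: MISS | VC [22]
  [4] addr=0x15d blk=43 s=3: L1-HIT | VC [22]
  [5] addr=0x171 blk=46 s=6: L1-HIT | VC [22]
  [6] addr=0x158 blk=43 s=3: L1-HIT | VC [22]
  [7] addr=0x173 blk=46 s=6: L1-HIT | VC [22]
  [8] addr=0x5e blk=11 s=3: MISS | VC [22, 43]
  [9] addr=0x9b blk=19 s=3: MISS | VC [22, 43, 11]
  [10] addr=0x58 blk=11 s=3: VC-HIT | VC [22, 43, 19]
  [11] addr=0x73 blk=14 s=6: MISS | VC [22, 43, 19, 46]
  [12] addr=0xb2 blk=22 s=6: VC-HIT | VC [14, 43, 19, 46]
  [13] addr=0x72 blk=14 s=6: VC-HIT | VC [22, 43, 19, 46]

VC = [22, 43, 19, 46]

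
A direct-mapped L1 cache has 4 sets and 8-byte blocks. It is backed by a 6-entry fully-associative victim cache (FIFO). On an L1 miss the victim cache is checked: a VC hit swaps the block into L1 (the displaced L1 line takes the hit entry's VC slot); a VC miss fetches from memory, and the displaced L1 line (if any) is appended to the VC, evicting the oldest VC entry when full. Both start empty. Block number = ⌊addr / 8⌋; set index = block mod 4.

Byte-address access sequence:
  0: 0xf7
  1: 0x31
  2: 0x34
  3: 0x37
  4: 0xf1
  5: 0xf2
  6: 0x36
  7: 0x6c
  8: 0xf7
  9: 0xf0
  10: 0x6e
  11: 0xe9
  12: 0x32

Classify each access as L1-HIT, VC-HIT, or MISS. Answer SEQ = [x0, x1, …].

  [0] addr=0xf7 blk=30 s=2: MISS | VC []
  [1] addr=0x31 blk=6 s=2: MISS | VC [30]
  [2] addr=0x34 blk=6 s=2: L1-HIT | VC [30]
  [3] addr=0x37 blk=6 s=2: L1-HIT | VC [30]
  [4] addr=0xf1 blk=30 s=2: VC-HIT | VC [6]
  [5] addr=0xf2 blk=30 s=2: L1-HIT | VC [6]
  [6] addr=0x36 blk=6 s=2: VC-HIT | VC [30]
  [7] addr=0x6c blk=13 s=1: MISS | VC [30]
  [8] addr=0xf7 blk=30 s=2: VC-HIT | VC [6]
  [9] addr=0xf0 blk=30 s=2: L1-HIT | VC [6]
  [10] addr=0x6e blk=13 s=1: L1-HIT | VC [6]
  [11] addr=0xe9 blk=29 s=1: MISS | VC [6, 13]
  [12] addr=0x32 blk=6 s=2: VC-HIT | VC [30, 13]

SEQ = [MISS, MISS, L1-HIT, L1-HIT, VC-HIT, L1-HIT, VC-HIT, MISS, VC-HIT, L1-HIT, L1-HIT, MISS, VC-HIT]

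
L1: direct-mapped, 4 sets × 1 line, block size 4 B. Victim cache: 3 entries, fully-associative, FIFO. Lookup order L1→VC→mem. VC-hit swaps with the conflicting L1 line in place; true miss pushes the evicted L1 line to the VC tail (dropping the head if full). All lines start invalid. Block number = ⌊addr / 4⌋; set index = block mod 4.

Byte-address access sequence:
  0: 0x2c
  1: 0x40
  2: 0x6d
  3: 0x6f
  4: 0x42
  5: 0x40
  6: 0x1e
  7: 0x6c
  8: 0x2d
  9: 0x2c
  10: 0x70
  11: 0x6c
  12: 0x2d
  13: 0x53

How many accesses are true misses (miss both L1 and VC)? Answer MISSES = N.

MISSES = 6

#0 0x2c→b11/s3 MISS; vc=[]
#1 0x40→b16/s0 MISS; vc=[]
#2 0x6d→b27/s3 MISS; vc=[11]
#3 0x6f→b27/s3 L1-HIT; vc=[11]
#4 0x42→b16/s0 L1-HIT; vc=[11]
#5 0x40→b16/s0 L1-HIT; vc=[11]
#6 0x1e→b7/s3 MISS; vc=[11,27]
#7 0x6c→b27/s3 VC-HIT; vc=[11,7]
#8 0x2d→b11/s3 VC-HIT; vc=[27,7]
#9 0x2c→b11/s3 L1-HIT; vc=[27,7]
#10 0x70→b28/s0 MISS; vc=[27,7,16]
#11 0x6c→b27/s3 VC-HIT; vc=[11,7,16]
#12 0x2d→b11/s3 VC-HIT; vc=[27,7,16]
#13 0x53→b20/s0 MISS; vc=[7,16,28]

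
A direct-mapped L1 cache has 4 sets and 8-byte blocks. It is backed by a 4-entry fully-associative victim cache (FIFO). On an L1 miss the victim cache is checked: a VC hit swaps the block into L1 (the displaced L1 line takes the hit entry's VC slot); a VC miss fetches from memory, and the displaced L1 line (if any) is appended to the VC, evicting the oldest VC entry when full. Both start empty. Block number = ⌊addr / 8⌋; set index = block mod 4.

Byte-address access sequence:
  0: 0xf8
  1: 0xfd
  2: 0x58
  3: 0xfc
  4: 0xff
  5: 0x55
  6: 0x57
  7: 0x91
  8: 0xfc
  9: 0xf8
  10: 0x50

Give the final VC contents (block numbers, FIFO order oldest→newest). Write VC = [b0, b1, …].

#0 0xf8→b31/s3 MISS; vc=[]
#1 0xfd→b31/s3 L1-HIT; vc=[]
#2 0x58→b11/s3 MISS; vc=[31]
#3 0xfc→b31/s3 VC-HIT; vc=[11]
#4 0xff→b31/s3 L1-HIT; vc=[11]
#5 0x55→b10/s2 MISS; vc=[11]
#6 0x57→b10/s2 L1-HIT; vc=[11]
#7 0x91→b18/s2 MISS; vc=[11,10]
#8 0xfc→b31/s3 L1-HIT; vc=[11,10]
#9 0xf8→b31/s3 L1-HIT; vc=[11,10]
#10 0x50→b10/s2 VC-HIT; vc=[11,18]

VC = [11, 18]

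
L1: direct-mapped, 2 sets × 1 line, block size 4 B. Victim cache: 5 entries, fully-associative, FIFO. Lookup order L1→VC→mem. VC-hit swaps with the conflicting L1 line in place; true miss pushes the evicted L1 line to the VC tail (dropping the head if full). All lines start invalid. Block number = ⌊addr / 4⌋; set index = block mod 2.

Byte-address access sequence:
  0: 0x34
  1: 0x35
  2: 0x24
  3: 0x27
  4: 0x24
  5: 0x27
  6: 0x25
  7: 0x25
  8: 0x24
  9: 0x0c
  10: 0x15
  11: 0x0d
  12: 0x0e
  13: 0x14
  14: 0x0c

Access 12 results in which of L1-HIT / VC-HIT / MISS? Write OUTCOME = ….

OUTCOME = L1-HIT

  [0] addr=0x34 blk=13 s=1: MISS | VC []
  [1] addr=0x35 blk=13 s=1: L1-HIT | VC []
  [2] addr=0x24 blk=9 s=1: MISS | VC [13]
  [3] addr=0x27 blk=9 s=1: L1-HIT | VC [13]
  [4] addr=0x24 blk=9 s=1: L1-HIT | VC [13]
  [5] addr=0x27 blk=9 s=1: L1-HIT | VC [13]
  [6] addr=0x25 blk=9 s=1: L1-HIT | VC [13]
  [7] addr=0x25 blk=9 s=1: L1-HIT | VC [13]
  [8] addr=0x24 blk=9 s=1: L1-HIT | VC [13]
  [9] addr=0xc blk=3 s=1: MISS | VC [13, 9]
  [10] addr=0x15 blk=5 s=1: MISS | VC [13, 9, 3]
  [11] addr=0xd blk=3 s=1: VC-HIT | VC [13, 9, 5]
  [12] addr=0xe blk=3 s=1: L1-HIT | VC [13, 9, 5]
  [13] addr=0x14 blk=5 s=1: VC-HIT | VC [13, 9, 3]
  [14] addr=0xc blk=3 s=1: VC-HIT | VC [13, 9, 5]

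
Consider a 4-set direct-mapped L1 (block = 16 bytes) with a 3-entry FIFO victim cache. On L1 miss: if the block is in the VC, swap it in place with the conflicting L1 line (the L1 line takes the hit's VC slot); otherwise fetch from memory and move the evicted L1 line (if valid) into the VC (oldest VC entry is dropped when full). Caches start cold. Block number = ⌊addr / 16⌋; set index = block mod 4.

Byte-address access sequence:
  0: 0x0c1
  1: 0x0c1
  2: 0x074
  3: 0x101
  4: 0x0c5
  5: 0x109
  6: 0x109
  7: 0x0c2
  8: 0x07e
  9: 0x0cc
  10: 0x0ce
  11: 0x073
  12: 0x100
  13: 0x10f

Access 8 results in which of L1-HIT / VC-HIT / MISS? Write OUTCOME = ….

OUTCOME = L1-HIT

0: 0xc1 (blk 12, set 0) → MISS  vc=[]
1: 0xc1 (blk 12, set 0) → L1-HIT  vc=[]
2: 0x74 (blk 7, set 3) → MISS  vc=[]
3: 0x101 (blk 16, set 0) → MISS  vc=[12]
4: 0xc5 (blk 12, set 0) → VC-HIT  vc=[16]
5: 0x109 (blk 16, set 0) → VC-HIT  vc=[12]
6: 0x109 (blk 16, set 0) → L1-HIT  vc=[12]
7: 0xc2 (blk 12, set 0) → VC-HIT  vc=[16]
8: 0x7e (blk 7, set 3) → L1-HIT  vc=[16]
9: 0xcc (blk 12, set 0) → L1-HIT  vc=[16]
10: 0xce (blk 12, set 0) → L1-HIT  vc=[16]
11: 0x73 (blk 7, set 3) → L1-HIT  vc=[16]
12: 0x100 (blk 16, set 0) → VC-HIT  vc=[12]
13: 0x10f (blk 16, set 0) → L1-HIT  vc=[12]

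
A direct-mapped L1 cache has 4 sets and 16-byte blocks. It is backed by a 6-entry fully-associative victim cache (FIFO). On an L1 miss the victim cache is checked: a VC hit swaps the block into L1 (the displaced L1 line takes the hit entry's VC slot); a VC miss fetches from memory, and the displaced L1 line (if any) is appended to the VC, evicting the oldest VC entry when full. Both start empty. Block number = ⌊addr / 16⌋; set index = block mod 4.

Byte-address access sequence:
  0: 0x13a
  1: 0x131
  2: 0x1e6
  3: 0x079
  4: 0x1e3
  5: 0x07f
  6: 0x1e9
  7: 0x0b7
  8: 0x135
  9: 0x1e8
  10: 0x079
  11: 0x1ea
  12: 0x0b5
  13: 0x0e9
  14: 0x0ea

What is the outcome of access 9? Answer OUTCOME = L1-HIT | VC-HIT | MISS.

OUTCOME = L1-HIT

  [0] addr=0x13a blk=19 s=3: MISS | VC []
  [1] addr=0x131 blk=19 s=3: L1-HIT | VC []
  [2] addr=0x1e6 blk=30 s=2: MISS | VC []
  [3] addr=0x79 blk=7 s=3: MISS | VC [19]
  [4] addr=0x1e3 blk=30 s=2: L1-HIT | VC [19]
  [5] addr=0x7f blk=7 s=3: L1-HIT | VC [19]
  [6] addr=0x1e9 blk=30 s=2: L1-HIT | VC [19]
  [7] addr=0xb7 blk=11 s=3: MISS | VC [19, 7]
  [8] addr=0x135 blk=19 s=3: VC-HIT | VC [11, 7]
  [9] addr=0x1e8 blk=30 s=2: L1-HIT | VC [11, 7]
  [10] addr=0x79 blk=7 s=3: VC-HIT | VC [11, 19]
  [11] addr=0x1ea blk=30 s=2: L1-HIT | VC [11, 19]
  [12] addr=0xb5 blk=11 s=3: VC-HIT | VC [7, 19]
  [13] addr=0xe9 blk=14 s=2: MISS | VC [7, 19, 30]
  [14] addr=0xea blk=14 s=2: L1-HIT | VC [7, 19, 30]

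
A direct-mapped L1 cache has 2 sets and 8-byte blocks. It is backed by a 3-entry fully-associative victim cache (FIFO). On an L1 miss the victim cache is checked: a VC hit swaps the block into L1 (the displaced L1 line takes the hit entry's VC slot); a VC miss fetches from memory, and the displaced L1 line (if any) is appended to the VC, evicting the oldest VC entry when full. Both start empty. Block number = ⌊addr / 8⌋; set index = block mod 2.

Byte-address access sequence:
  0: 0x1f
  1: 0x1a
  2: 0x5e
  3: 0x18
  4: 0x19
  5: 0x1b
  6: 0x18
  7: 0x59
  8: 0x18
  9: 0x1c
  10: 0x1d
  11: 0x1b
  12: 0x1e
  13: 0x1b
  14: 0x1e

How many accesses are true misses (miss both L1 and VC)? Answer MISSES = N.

MISSES = 2

#0 0x1f→b3/s1 MISS; vc=[]
#1 0x1a→b3/s1 L1-HIT; vc=[]
#2 0x5e→b11/s1 MISS; vc=[3]
#3 0x18→b3/s1 VC-HIT; vc=[11]
#4 0x19→b3/s1 L1-HIT; vc=[11]
#5 0x1b→b3/s1 L1-HIT; vc=[11]
#6 0x18→b3/s1 L1-HIT; vc=[11]
#7 0x59→b11/s1 VC-HIT; vc=[3]
#8 0x18→b3/s1 VC-HIT; vc=[11]
#9 0x1c→b3/s1 L1-HIT; vc=[11]
#10 0x1d→b3/s1 L1-HIT; vc=[11]
#11 0x1b→b3/s1 L1-HIT; vc=[11]
#12 0x1e→b3/s1 L1-HIT; vc=[11]
#13 0x1b→b3/s1 L1-HIT; vc=[11]
#14 0x1e→b3/s1 L1-HIT; vc=[11]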